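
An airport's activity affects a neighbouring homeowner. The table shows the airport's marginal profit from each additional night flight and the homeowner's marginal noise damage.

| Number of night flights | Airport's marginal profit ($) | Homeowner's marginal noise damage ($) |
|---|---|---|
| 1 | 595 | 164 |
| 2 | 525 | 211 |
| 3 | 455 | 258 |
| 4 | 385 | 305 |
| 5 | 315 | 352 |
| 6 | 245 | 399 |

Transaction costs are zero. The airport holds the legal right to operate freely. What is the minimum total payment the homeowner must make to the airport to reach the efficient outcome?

$560

Left alone the airport would choose level 6 (marginal profit stays positive).
Efficient level: k* = 4 (marginal profit ≥ marginal noise damage through 4).
The homeowner must at least cover the airport's forgone profit from cutting 6→4: 315 + 245 = 560.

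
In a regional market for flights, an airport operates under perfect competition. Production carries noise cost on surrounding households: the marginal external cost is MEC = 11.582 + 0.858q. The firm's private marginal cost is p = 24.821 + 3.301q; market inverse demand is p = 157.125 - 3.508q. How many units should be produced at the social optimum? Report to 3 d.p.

q* = 15.746

Social marginal cost = private MC + MEC = 36.403 + 4.159q.
Set SMC = demand: 36.403 + 4.159q = 157.125 - 3.508q → q* = 15.7457.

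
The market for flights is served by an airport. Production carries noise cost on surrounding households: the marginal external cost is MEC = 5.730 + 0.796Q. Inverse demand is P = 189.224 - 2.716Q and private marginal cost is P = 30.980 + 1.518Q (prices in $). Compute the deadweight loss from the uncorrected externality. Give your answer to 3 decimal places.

Market equilibrium (private): 30.980 + 1.518Q = 189.224 - 2.716Q → Q_m = 37.3746.
Social marginal cost = private MC + MEC = 36.710 + 2.314Q.
Set SMC = demand: 36.710 + 2.314Q = 189.224 - 2.716Q → Q* = 30.3209.
The loss is the area between SMC and demand from Q* to Q_m; with linear curves that's a triangle of height MEC(Q_m).
DWL = ½ × 7.0537 × 35.4802 = 125.1333.

DWL = $125.133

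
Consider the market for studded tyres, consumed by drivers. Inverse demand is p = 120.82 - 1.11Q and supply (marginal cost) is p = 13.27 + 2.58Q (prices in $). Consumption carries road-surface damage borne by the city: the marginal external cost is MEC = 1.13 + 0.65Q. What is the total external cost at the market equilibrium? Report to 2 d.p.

Market equilibrium (private): 13.27 + 2.58Q = 120.82 - 1.11Q → Q_m = 29.1463.
Total external cost = ∫₀^{Q_m} (1.13 + 0.65Q) dQ = 1.13×29.1463 + ½×0.65×29.1463² = 309.0250.

$309.03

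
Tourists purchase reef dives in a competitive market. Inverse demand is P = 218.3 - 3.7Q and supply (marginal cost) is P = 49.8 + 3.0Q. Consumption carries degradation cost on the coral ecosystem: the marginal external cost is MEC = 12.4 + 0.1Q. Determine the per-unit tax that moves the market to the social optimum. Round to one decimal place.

Social marginal benefit = demand − MEC = 205.9 - 3.8Q.
Set SMB = MC: 205.9 - 3.8Q = 49.8 + 3.0Q → Q* = 22.9559.
The Pigouvian tax equals MEC at Q*: 12.4 + 0.1×22.9559 = 14.6956.

tax = 14.7 per unit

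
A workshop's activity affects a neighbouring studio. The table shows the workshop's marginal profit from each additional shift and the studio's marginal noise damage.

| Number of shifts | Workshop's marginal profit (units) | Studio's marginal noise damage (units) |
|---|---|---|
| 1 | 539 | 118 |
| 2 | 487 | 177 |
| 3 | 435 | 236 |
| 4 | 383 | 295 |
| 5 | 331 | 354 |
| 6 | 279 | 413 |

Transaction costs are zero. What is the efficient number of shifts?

4

Bargaining reaches the level where marginal profit last exceeds marginal noise damage.
That holds through level 4 (383 ≥ 295) but not at 5 (331 < 354).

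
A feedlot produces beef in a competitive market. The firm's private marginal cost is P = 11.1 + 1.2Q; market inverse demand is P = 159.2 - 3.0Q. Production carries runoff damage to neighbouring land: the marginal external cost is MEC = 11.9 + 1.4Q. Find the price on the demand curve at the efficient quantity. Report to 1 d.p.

Social marginal cost = private MC + MEC = 23.0 + 2.6Q.
Set SMC = demand: 23.0 + 2.6Q = 159.2 - 3.0Q → Q* = 24.3214.
Consumer price on the demand curve at Q*: 159.2 − 3.0×24.3214 = 86.2358.

P = 86.2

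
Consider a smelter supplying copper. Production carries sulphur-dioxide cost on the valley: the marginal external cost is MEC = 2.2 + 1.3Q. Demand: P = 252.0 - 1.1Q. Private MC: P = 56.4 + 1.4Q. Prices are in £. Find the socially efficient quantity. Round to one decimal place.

Q* = 50.9

Social marginal cost = private MC + MEC = 58.6 + 2.7Q.
Set SMC = demand: 58.6 + 2.7Q = 252.0 - 1.1Q → Q* = 50.8947.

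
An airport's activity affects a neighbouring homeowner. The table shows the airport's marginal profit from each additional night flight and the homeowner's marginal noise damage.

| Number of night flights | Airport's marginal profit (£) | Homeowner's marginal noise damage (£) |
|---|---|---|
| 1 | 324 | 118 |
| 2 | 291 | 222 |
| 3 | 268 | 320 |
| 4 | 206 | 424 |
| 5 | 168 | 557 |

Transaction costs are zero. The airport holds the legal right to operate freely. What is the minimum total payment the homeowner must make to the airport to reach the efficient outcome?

Left alone the airport would choose level 5 (marginal profit stays positive).
Efficient level: k* = 2 (marginal profit ≥ marginal noise damage through 2).
The homeowner must at least cover the airport's forgone profit from cutting 5→2: 268 + 206 + 168 = 642.

£642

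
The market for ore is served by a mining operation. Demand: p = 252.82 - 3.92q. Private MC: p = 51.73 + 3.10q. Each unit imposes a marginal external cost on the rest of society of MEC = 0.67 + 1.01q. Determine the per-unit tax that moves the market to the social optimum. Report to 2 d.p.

Social marginal cost = private MC + MEC = 52.40 + 4.11q.
Set SMC = demand: 52.40 + 4.11q = 252.82 - 3.92q → q* = 24.9589.
The Pigouvian tax equals MEC at q*: 0.67 + 1.01×24.9589 = 25.8785.

tax = 25.88 per unit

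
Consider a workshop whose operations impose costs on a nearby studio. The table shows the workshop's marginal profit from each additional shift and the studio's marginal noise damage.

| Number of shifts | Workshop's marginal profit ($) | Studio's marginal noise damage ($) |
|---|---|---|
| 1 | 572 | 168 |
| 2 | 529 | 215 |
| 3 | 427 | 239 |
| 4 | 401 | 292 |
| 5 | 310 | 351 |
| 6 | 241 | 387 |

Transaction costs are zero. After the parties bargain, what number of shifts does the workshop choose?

4

Bargaining reaches the level where marginal profit last exceeds marginal noise damage.
That holds through level 4 (401 ≥ 292) but not at 5 (310 < 351).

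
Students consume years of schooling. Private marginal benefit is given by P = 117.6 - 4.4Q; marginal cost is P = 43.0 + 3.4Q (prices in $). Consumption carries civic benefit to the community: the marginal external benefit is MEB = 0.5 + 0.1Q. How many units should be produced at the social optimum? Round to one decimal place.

Q* = 9.8

Social marginal benefit = demand + MEB = 118.1 - 4.3Q.
Set SMB = MC: 118.1 - 4.3Q = 43.0 + 3.4Q → Q* = 9.7532.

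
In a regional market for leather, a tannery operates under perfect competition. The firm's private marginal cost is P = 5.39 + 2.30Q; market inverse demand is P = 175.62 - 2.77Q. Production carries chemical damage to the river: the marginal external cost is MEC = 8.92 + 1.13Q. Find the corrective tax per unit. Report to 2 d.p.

tax = 38.32 per unit

Social marginal cost = private MC + MEC = 14.31 + 3.43Q.
Set SMC = demand: 14.31 + 3.43Q = 175.62 - 2.77Q → Q* = 26.0177.
The Pigouvian tax equals MEC at Q*: 8.92 + 1.13×26.0177 = 38.3200.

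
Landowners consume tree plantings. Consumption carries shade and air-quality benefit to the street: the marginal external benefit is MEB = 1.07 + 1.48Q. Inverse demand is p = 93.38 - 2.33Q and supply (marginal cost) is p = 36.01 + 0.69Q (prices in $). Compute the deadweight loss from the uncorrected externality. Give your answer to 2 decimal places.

DWL = $276.55

Market equilibrium (private): 36.01 + 0.69Q = 93.38 - 2.33Q → Q_m = 18.9967.
Social marginal benefit = demand + MEB = 94.45 - 0.85Q.
Set SMB = MC: 94.45 - 0.85Q = 36.01 + 0.69Q → Q* = 37.9481.
Height of the DWL triangle at Q_m is SMB(Q_m) − MC(Q_m) = MEB(Q_m) = 29.1851.
DWL = ½ × 18.9514 × 29.1851 = 276.5493.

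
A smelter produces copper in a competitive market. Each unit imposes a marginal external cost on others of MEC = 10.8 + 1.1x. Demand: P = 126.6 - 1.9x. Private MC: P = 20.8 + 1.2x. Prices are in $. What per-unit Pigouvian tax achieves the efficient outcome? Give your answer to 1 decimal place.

Social marginal cost = private MC + MEC = 31.6 + 2.3x.
Set SMC = demand: 31.6 + 2.3x = 126.6 - 1.9x → x* = 22.6190.
The Pigouvian tax equals MEC at x*: 10.8 + 1.1×22.6190 = 35.6809.

tax = $35.7 per unit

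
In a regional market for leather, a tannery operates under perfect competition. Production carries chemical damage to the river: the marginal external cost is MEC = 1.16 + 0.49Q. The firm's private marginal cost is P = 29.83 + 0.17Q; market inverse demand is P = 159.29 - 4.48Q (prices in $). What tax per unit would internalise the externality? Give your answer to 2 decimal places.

tax = $13.39 per unit

Social marginal cost = private MC + MEC = 30.99 + 0.66Q.
Set SMC = demand: 30.99 + 0.66Q = 159.29 - 4.48Q → Q* = 24.9611.
The Pigouvian tax equals MEC at Q*: 1.16 + 0.49×24.9611 = 13.3909.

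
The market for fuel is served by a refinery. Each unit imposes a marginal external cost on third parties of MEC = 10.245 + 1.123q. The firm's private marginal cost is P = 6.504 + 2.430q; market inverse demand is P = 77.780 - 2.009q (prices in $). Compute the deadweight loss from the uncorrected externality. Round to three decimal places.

DWL = $71.878

Market equilibrium (private): 6.504 + 2.430q = 77.780 - 2.009q → q_m = 16.0568.
Social marginal cost = private MC + MEC = 16.749 + 3.553q.
Set SMC = demand: 16.749 + 3.553q = 77.780 - 2.009q → q* = 10.9729.
Height of the DWL triangle at q_m is SMC(q_m) − demand(q_m) = MEC(q_m) = 28.2768.
DWL = ½ × 5.0839 × 28.2768 = 71.8782.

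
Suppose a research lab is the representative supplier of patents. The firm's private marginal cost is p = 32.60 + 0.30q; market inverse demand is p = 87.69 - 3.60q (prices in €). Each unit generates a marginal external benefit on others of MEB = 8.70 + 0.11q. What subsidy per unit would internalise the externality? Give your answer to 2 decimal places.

Social marginal cost = private MC − MEB = 23.90 + 0.19q.
Set SMC = demand: 23.90 + 0.19q = 87.69 - 3.60q → q* = 16.8311.
The Pigouvian subsidy equals MEB at q*: 8.70 + 0.11×16.8311 = 10.5514.

subsidy = €10.55 per unit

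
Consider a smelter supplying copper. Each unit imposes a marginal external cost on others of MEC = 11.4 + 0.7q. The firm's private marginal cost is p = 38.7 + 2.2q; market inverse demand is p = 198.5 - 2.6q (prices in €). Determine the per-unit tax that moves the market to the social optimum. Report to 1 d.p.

tax = €30.3 per unit

Social marginal cost = private MC + MEC = 50.1 + 2.9q.
Set SMC = demand: 50.1 + 2.9q = 198.5 - 2.6q → q* = 26.9818.
The Pigouvian tax equals MEC at q*: 11.4 + 0.7×26.9818 = 30.2873.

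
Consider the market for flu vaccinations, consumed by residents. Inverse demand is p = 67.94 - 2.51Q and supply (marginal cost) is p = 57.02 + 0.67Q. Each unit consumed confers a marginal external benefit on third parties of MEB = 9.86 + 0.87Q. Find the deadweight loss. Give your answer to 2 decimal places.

Market equilibrium (private): 57.02 + 0.67Q = 67.94 - 2.51Q → Q_m = 3.4340.
Social marginal benefit = demand + MEB = 77.80 - 1.64Q.
Set SMB = MC: 77.80 - 1.64Q = 57.02 + 0.67Q → Q* = 8.9957.
Height of the DWL triangle at Q_m is SMB(Q_m) − MC(Q_m) = MEB(Q_m) = 12.8475.
DWL = ½ × 5.5617 × 12.8475 = 35.7270.

DWL = 35.73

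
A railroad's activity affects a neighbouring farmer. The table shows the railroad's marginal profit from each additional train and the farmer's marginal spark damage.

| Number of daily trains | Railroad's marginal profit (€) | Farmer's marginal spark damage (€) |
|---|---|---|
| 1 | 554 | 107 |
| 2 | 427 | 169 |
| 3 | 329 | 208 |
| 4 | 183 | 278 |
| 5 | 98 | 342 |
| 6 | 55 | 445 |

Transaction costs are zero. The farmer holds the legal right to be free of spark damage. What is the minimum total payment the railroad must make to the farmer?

Efficient level: marginal profit ≥ marginal spark damage through level 3, so k* = 3.
With the farmer holding the right, the railroad must at least compensate total damage at k*: 107 + 169 + 208 = 484.

€484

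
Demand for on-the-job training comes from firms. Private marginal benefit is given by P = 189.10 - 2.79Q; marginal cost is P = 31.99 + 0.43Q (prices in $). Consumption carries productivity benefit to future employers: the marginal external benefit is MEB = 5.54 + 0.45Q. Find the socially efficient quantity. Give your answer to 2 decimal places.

Q* = 58.72

Social marginal benefit = demand + MEB = 194.64 - 2.34Q.
Set SMB = MC: 194.64 - 2.34Q = 31.99 + 0.43Q → Q* = 58.7184.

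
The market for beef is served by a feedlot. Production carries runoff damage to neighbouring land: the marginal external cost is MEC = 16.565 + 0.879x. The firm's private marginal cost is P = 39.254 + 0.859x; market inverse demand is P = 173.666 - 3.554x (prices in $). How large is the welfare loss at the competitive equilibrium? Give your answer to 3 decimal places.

DWL = $177.453

Market equilibrium (private): 39.254 + 0.859x = 173.666 - 3.554x → x_m = 30.4582.
Social marginal cost = private MC + MEC = 55.819 + 1.738x.
Set SMC = demand: 55.819 + 1.738x = 173.666 - 3.554x → x* = 22.2689.
Height of the DWL triangle at x_m is SMC(x_m) − demand(x_m) = MEC(x_m) = 43.3378.
DWL = ½ × 8.1893 × 43.3378 = 177.4531.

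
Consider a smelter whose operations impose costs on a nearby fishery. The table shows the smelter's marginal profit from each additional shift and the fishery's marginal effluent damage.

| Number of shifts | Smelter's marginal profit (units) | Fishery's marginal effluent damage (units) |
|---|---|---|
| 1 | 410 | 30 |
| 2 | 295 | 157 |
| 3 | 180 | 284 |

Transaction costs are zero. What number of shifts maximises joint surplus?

2

Bargaining reaches the level where marginal profit last exceeds marginal effluent damage.
That holds through level 2 (295 ≥ 157) but not at 3 (180 < 284).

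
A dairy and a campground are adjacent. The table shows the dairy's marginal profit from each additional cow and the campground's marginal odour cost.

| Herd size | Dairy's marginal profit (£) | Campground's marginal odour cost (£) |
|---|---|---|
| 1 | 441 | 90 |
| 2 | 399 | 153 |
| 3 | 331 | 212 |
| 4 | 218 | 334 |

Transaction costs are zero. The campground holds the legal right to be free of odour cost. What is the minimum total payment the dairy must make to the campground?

£455

Efficient level: marginal profit ≥ marginal odour cost through level 3, so k* = 3.
With the campground holding the right, the dairy must at least compensate total damage at k*: 90 + 153 + 212 = 455.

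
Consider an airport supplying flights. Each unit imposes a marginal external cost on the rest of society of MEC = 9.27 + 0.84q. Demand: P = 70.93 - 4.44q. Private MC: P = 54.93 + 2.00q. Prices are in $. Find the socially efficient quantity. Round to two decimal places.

Social marginal cost = private MC + MEC = 64.20 + 2.84q.
Set SMC = demand: 64.20 + 2.84q = 70.93 - 4.44q → q* = 0.9245.

q* = 0.92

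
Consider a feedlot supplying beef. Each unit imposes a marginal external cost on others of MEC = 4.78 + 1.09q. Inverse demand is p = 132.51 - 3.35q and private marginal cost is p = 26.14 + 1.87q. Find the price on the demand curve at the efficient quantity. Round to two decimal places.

Social marginal cost = private MC + MEC = 30.92 + 2.96q.
Set SMC = demand: 30.92 + 2.96q = 132.51 - 3.35q → q* = 16.0998.
Consumer price on the demand curve at q*: 132.51 − 3.35×16.0998 = 78.5757.

P = 78.58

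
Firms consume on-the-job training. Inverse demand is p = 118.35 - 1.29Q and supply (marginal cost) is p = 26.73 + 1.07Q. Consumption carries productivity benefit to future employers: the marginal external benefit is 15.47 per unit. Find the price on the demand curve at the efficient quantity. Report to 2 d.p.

P = 59.81

Social marginal benefit = demand + MEB = 133.82 - 1.29Q.
Set SMB = MC: 133.82 - 1.29Q = 26.73 + 1.07Q → Q* = 45.3771.
Consumer price on the demand curve at Q*: 118.35 − 1.29×45.3771 = 59.8135.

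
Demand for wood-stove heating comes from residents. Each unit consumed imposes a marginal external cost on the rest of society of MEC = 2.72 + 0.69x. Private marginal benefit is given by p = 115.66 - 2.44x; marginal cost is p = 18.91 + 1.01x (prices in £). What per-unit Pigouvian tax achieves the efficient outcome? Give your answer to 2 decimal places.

Social marginal benefit = demand − MEC = 112.94 - 3.13x.
Set SMB = MC: 112.94 - 3.13x = 18.91 + 1.01x → x* = 22.7126.
The Pigouvian tax equals MEC at x*: 2.72 + 0.69×22.7126 = 18.3917.

tax = £18.39 per unit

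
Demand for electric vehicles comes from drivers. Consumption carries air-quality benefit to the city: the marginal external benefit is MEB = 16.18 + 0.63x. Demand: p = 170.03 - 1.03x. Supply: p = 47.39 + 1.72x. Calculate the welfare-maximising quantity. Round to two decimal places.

Social marginal benefit = demand + MEB = 186.21 - 0.40x.
Set SMB = MC: 186.21 - 0.40x = 47.39 + 1.72x → x* = 65.4811.

x* = 65.48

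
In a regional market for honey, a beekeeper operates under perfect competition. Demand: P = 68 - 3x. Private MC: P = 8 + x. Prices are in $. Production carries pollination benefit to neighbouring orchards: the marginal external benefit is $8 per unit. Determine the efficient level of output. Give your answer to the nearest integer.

x* = 17

Social marginal cost = private MC − MEB = 0 + x.
Set SMC = demand: 0 + x = 68 - 3x → x* = 17.0000.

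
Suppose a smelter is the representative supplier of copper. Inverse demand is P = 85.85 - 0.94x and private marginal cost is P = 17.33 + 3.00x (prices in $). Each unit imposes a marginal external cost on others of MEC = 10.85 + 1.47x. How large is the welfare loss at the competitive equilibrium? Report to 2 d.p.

Market equilibrium (private): 17.33 + 3.00x = 85.85 - 0.94x → x_m = 17.3909.
Social marginal cost = private MC + MEC = 28.18 + 4.47x.
Set SMC = demand: 28.18 + 4.47x = 85.85 - 0.94x → x* = 10.6599.
Between x* and x_m the wedge SMC − demand runs linearly from 0 to MEC(x_m), so the loss is a triangle.
DWL = ½ × 6.7310 × 36.4146 = 122.5533.

DWL = $122.55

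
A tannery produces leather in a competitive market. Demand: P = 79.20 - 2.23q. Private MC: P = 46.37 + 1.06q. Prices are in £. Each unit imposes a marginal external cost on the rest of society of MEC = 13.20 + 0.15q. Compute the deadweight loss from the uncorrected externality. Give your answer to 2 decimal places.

Market equilibrium (private): 46.37 + 1.06q = 79.20 - 2.23q → q_m = 9.9787.
Social marginal cost = private MC + MEC = 59.57 + 1.21q.
Set SMC = demand: 59.57 + 1.21q = 79.20 - 2.23q → q* = 5.7064.
The welfare-loss triangle has base |q_m − q*| and height MEC(q_m) (the vertical gap between SMC and demand is zero at q* and MEC at q_m).
DWL = ½ × 4.2723 × 14.6968 = 31.3946.

DWL = £31.39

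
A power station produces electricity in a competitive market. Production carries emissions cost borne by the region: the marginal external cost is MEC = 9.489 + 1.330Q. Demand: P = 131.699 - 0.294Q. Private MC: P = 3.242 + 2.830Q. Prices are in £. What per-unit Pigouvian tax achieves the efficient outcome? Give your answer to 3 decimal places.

Social marginal cost = private MC + MEC = 12.731 + 4.160Q.
Set SMC = demand: 12.731 + 4.160Q = 131.699 - 0.294Q → Q* = 26.7104.
The Pigouvian tax equals MEC at Q*: 9.489 + 1.330×26.7104 = 45.0138.

tax = £45.014 per unit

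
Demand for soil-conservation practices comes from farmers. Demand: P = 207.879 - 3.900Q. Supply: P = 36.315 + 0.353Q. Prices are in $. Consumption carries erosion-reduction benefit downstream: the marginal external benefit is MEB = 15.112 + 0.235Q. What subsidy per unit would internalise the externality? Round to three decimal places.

subsidy = $26.030 per unit

Social marginal benefit = demand + MEB = 222.991 - 3.665Q.
Set SMB = MC: 222.991 - 3.665Q = 36.315 + 0.353Q → Q* = 46.4599.
The Pigouvian subsidy equals MEB at Q*: 15.112 + 0.235×46.4599 = 26.0301.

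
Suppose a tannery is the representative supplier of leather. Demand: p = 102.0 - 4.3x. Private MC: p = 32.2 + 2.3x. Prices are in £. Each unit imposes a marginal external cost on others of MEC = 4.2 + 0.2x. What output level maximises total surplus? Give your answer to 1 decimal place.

Social marginal cost = private MC + MEC = 36.4 + 2.5x.
Set SMC = demand: 36.4 + 2.5x = 102.0 - 4.3x → x* = 9.6471.

x* = 9.6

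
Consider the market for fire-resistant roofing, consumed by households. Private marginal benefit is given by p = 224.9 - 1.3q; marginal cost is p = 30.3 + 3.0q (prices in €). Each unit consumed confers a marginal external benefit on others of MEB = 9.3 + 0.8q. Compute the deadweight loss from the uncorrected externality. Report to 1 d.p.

Market equilibrium (private): 30.3 + 3.0q = 224.9 - 1.3q → q_m = 45.2558.
Social marginal benefit = demand + MEB = 234.2 - 0.5q.
Set SMB = MC: 234.2 - 0.5q = 30.3 + 3.0q → q* = 58.2571.
Height of the DWL triangle at q_m is SMB(q_m) − MC(q_m) = MEB(q_m) = 45.5047.
DWL = ½ × 13.0013 × 45.5047 = 295.8101.

DWL = €295.8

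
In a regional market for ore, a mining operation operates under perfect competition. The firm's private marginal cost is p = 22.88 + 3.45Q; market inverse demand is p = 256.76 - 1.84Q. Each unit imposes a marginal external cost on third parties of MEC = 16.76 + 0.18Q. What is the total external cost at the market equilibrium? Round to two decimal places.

Market equilibrium (private): 22.88 + 3.45Q = 256.76 - 1.84Q → Q_m = 44.2117.
Total external cost = ∫₀^{Q_m} (16.76 + 0.18Q) dQ = 16.76×44.2117 + ½×0.18×44.2117² = 916.9088.

916.91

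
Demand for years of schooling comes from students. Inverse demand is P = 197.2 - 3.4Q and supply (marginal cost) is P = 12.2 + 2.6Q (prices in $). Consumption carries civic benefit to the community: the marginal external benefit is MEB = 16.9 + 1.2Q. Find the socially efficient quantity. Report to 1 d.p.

Q* = 42.1

Social marginal benefit = demand + MEB = 214.1 - 2.2Q.
Set SMB = MC: 214.1 - 2.2Q = 12.2 + 2.6Q → Q* = 42.0625.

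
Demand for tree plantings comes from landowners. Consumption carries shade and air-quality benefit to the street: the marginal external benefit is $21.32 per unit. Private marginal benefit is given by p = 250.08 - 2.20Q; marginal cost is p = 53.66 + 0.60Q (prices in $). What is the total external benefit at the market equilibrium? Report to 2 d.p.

Market equilibrium (private): 53.66 + 0.60Q = 250.08 - 2.20Q → Q_m = 70.1500.
Total external benefit = MEB × Q_m = 21.32 × 70.1500 = 1495.5980.

$1495.60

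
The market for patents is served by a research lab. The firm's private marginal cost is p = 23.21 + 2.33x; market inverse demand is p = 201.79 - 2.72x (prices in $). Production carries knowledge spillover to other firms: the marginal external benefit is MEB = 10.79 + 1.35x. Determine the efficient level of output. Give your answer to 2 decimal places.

Social marginal cost = private MC − MEB = 12.42 + 0.98x.
Set SMC = demand: 12.42 + 0.98x = 201.79 - 2.72x → x* = 51.1811.

x* = 51.18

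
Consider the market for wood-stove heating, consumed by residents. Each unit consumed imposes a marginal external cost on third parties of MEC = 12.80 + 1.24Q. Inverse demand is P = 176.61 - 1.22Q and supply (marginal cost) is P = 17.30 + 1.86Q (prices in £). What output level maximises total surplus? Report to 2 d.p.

Social marginal benefit = demand − MEC = 163.81 - 2.46Q.
Set SMB = MC: 163.81 - 2.46Q = 17.30 + 1.86Q → Q* = 33.9144.

Q* = 33.91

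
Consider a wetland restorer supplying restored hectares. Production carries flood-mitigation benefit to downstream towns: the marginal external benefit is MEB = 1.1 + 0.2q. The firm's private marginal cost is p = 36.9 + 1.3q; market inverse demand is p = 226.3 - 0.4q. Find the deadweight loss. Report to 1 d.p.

Market equilibrium (private): 36.9 + 1.3q = 226.3 - 0.4q → q_m = 111.4118.
Social marginal cost = private MC − MEB = 35.8 + 1.1q.
Set SMC = demand: 35.8 + 1.1q = 226.3 - 0.4q → q* = 127.0000.
The loss is the area between SMC and demand from q* to q_m; with linear curves that's a triangle of height MEB(q_m).
DWL = ½ × 15.5882 × 23.3824 = 182.2448.

DWL = 182.2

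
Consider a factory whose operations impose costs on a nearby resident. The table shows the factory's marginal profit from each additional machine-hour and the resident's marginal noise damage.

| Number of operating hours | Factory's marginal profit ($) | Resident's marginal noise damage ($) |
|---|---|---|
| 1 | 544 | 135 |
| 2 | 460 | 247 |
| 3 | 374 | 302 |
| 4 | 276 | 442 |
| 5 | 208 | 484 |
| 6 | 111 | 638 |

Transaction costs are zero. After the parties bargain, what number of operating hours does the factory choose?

Bargaining reaches the level where marginal profit last exceeds marginal noise damage.
That holds through level 3 (374 ≥ 302) but not at 4 (276 < 442).

3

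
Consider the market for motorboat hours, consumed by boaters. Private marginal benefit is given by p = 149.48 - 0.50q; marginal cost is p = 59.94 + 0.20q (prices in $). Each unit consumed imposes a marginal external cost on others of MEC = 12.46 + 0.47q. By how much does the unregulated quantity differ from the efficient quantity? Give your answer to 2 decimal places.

Market equilibrium (private): 59.94 + 0.20q = 149.48 - 0.50q → q_m = 127.9143.
Social marginal benefit = demand − MEC = 137.02 - 0.97q.
Set SMB = MC: 137.02 - 0.97q = 59.94 + 0.20q → q* = 65.8803.
Gap = |127.9143 − 65.8803| = 62.0340.

62.03 units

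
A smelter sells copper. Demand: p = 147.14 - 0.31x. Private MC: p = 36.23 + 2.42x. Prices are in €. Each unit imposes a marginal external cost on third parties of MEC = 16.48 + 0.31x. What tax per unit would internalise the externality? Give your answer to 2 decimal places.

Social marginal cost = private MC + MEC = 52.71 + 2.73x.
Set SMC = demand: 52.71 + 2.73x = 147.14 - 0.31x → x* = 31.0625.
The Pigouvian tax equals MEC at x*: 16.48 + 0.31×31.0625 = 26.1094.

tax = €26.11 per unit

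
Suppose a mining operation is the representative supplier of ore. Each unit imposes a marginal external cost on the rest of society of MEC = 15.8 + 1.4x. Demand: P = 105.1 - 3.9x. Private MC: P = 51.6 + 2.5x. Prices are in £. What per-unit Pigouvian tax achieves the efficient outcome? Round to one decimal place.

Social marginal cost = private MC + MEC = 67.4 + 3.9x.
Set SMC = demand: 67.4 + 3.9x = 105.1 - 3.9x → x* = 4.8333.
The Pigouvian tax equals MEC at x*: 15.8 + 1.4×4.8333 = 22.5666.

tax = £22.6 per unit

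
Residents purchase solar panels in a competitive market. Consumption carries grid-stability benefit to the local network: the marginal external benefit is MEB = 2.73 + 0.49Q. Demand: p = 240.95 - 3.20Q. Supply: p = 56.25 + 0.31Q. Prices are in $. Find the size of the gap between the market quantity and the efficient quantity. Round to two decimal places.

Market equilibrium (private): 56.25 + 0.31Q = 240.95 - 3.20Q → Q_m = 52.6211.
Social marginal benefit = demand + MEB = 243.68 - 2.71Q.
Set SMB = MC: 243.68 - 2.71Q = 56.25 + 0.31Q → Q* = 62.0629.
Gap = |52.6211 − 62.0629| = 9.4418.

9.44 units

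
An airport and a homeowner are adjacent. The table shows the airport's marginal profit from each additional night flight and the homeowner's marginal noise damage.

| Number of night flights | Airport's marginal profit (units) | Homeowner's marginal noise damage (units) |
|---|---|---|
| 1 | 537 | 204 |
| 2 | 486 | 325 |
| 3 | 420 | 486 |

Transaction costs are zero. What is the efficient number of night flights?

2

Bargaining reaches the level where marginal profit last exceeds marginal noise damage.
That holds through level 2 (486 ≥ 325) but not at 3 (420 < 486).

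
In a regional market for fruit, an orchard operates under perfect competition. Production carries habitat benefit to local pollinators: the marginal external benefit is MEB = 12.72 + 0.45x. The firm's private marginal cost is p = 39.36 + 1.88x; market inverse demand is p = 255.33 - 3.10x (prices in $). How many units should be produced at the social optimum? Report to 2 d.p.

Social marginal cost = private MC − MEB = 26.64 + 1.43x.
Set SMC = demand: 26.64 + 1.43x = 255.33 - 3.10x → x* = 50.4834.

x* = 50.48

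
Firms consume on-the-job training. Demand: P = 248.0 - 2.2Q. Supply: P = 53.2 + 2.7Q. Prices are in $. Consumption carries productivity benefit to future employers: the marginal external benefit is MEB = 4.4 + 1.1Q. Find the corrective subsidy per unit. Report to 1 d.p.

Social marginal benefit = demand + MEB = 252.4 - 1.1Q.
Set SMB = MC: 252.4 - 1.1Q = 53.2 + 2.7Q → Q* = 52.4211.
The Pigouvian subsidy equals MEB at Q*: 4.4 + 1.1×52.4211 = 62.0632.

subsidy = $62.1 per unit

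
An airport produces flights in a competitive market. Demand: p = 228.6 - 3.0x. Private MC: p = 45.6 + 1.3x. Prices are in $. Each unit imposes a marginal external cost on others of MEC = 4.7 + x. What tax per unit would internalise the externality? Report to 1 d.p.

tax = $38.3 per unit

Social marginal cost = private MC + MEC = 50.3 + 2.3x.
Set SMC = demand: 50.3 + 2.3x = 228.6 - 3.0x → x* = 33.6415.
The Pigouvian tax equals MEC at x*: 4.7 + 1.0×33.6415 = 38.3415.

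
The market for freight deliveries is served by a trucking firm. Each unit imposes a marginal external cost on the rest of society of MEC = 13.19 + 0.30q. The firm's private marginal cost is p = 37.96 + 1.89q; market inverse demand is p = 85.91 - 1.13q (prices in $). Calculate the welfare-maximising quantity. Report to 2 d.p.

q* = 10.47

Social marginal cost = private MC + MEC = 51.15 + 2.19q.
Set SMC = demand: 51.15 + 2.19q = 85.91 - 1.13q → q* = 10.4699.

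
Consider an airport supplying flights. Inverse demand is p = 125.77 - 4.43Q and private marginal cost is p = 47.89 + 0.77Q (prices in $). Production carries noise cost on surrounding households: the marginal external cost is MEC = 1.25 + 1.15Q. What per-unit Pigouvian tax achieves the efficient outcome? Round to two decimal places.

Social marginal cost = private MC + MEC = 49.14 + 1.92Q.
Set SMC = demand: 49.14 + 1.92Q = 125.77 - 4.43Q → Q* = 12.0677.
The Pigouvian tax equals MEC at Q*: 1.25 + 1.15×12.0677 = 15.1279.

tax = $15.13 per unit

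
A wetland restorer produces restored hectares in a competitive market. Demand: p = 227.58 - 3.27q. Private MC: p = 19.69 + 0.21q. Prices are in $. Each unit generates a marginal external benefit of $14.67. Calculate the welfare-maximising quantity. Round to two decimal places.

Social marginal cost = private MC − MEB = 5.02 + 0.21q.
Set SMC = demand: 5.02 + 0.21q = 227.58 - 3.27q → q* = 63.9540.

q* = 63.95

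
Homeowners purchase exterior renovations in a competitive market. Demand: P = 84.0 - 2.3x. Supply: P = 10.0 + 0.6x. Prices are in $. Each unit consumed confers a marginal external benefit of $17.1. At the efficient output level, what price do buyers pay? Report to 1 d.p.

Social marginal benefit = demand + MEB = 101.1 - 2.3x.
Set SMB = MC: 101.1 - 2.3x = 10.0 + 0.6x → x* = 31.4138.
Consumer price on the demand curve at x*: 84.0 − 2.3×31.4138 = 11.7483.

P = $11.7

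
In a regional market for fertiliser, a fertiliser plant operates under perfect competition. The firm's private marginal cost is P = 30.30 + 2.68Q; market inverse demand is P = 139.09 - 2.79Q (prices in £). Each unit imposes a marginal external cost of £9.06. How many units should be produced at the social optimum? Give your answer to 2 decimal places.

Q* = 18.23

Social marginal cost = private MC + MEC = 39.36 + 2.68Q.
Set SMC = demand: 39.36 + 2.68Q = 139.09 - 2.79Q → Q* = 18.2322.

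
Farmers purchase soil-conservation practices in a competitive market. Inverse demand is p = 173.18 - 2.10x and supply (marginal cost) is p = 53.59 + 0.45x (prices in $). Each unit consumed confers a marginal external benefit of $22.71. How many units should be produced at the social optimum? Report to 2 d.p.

x* = 55.80

Social marginal benefit = demand + MEB = 195.89 - 2.10x.
Set SMB = MC: 195.89 - 2.10x = 53.59 + 0.45x → x* = 55.8039.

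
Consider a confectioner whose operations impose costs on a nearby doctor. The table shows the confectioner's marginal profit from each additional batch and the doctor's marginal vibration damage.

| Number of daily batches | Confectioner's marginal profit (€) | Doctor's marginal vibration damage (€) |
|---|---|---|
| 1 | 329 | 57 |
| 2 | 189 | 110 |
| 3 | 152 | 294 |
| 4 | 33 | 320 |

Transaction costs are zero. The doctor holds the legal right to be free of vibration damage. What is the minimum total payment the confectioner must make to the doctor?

€167

Efficient level: marginal profit ≥ marginal vibration damage through level 2, so k* = 2.
With the doctor holding the right, the confectioner must at least compensate total damage at k*: 57 + 110 = 167.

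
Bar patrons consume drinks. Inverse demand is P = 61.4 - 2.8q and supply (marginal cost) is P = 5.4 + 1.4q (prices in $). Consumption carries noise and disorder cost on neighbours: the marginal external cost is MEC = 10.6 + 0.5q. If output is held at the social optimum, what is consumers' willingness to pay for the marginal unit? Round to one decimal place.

Social marginal benefit = demand − MEC = 50.8 - 3.3q.
Set SMB = MC: 50.8 - 3.3q = 5.4 + 1.4q → q* = 9.6596.
Consumer price on the demand curve at q*: 61.4 − 2.8×9.6596 = 34.3531.

P = $34.4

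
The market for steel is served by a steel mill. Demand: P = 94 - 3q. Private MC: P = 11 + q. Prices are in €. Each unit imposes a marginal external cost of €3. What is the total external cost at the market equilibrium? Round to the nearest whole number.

€62

Market equilibrium (private): 11 + q = 94 - 3q → q_m = 20.7500.
Total external cost = MEC × q_m = 3 × 20.7500 = 62.2500.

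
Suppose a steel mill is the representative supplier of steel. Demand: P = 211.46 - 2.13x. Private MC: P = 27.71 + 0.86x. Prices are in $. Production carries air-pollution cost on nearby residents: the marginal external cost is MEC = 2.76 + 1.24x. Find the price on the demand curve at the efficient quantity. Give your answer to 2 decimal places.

Social marginal cost = private MC + MEC = 30.47 + 2.10x.
Set SMC = demand: 30.47 + 2.10x = 211.46 - 2.13x → x* = 42.7872.
Consumer price on the demand curve at x*: 211.46 − 2.13×42.7872 = 120.3233.

P = $120.32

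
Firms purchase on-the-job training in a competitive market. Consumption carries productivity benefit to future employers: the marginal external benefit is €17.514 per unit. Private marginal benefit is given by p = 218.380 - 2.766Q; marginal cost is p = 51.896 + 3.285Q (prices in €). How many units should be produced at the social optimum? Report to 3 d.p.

Q* = 30.408

Social marginal benefit = demand + MEB = 235.894 - 2.766Q.
Set SMB = MC: 235.894 - 2.766Q = 51.896 + 3.285Q → Q* = 30.4079.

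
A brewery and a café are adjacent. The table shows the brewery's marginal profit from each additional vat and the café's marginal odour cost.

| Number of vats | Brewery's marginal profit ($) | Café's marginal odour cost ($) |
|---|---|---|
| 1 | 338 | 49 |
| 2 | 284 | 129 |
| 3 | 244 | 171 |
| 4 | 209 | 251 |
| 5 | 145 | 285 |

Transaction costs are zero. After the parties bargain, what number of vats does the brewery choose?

Bargaining reaches the level where marginal profit last exceeds marginal odour cost.
That holds through level 3 (244 ≥ 171) but not at 4 (209 < 251).

3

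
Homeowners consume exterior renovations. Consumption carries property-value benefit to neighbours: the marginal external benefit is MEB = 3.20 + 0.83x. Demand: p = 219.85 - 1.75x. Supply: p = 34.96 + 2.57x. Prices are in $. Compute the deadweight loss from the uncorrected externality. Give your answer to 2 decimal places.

Market equilibrium (private): 34.96 + 2.57x = 219.85 - 1.75x → x_m = 42.7986.
Social marginal benefit = demand + MEB = 223.05 - 0.92x.
Set SMB = MC: 223.05 - 0.92x = 34.96 + 2.57x → x* = 53.8940.
Height of the DWL triangle at x_m is SMB(x_m) − MC(x_m) = MEB(x_m) = 38.7228.
DWL = ½ × 11.0954 × 38.7228 = 214.8225.

DWL = $214.82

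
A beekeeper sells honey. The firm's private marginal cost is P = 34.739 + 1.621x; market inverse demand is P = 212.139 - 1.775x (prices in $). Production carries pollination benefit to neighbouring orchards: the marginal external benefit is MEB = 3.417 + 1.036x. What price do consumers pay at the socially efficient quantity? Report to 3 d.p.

Social marginal cost = private MC − MEB = 31.322 + 0.585x.
Set SMC = demand: 31.322 + 0.585x = 212.139 - 1.775x → x* = 76.6174.
Consumer price on the demand curve at x*: 212.139 − 1.775×76.6174 = 76.1431.

P = $76.143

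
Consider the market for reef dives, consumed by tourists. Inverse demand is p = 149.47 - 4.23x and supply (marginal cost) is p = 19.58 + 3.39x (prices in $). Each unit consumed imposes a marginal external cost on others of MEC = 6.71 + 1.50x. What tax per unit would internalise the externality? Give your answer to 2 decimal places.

Social marginal benefit = demand − MEC = 142.76 - 5.73x.
Set SMB = MC: 142.76 - 5.73x = 19.58 + 3.39x → x* = 13.5066.
The Pigouvian tax equals MEC at x*: 6.71 + 1.50×13.5066 = 26.9699.

tax = $26.97 per unit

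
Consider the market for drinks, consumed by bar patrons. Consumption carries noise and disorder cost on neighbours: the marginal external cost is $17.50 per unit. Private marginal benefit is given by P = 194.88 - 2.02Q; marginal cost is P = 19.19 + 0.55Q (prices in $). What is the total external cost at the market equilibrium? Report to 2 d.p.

$1196.33

Market equilibrium (private): 19.19 + 0.55Q = 194.88 - 2.02Q → Q_m = 68.3619.
Total external cost = MEC × Q_m = 17.50 × 68.3619 = 1196.3333.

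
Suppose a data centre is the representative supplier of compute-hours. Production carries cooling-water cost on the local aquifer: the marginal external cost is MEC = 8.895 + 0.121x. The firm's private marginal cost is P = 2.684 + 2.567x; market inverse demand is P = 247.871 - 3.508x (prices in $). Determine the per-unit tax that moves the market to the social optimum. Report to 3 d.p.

Social marginal cost = private MC + MEC = 11.579 + 2.688x.
Set SMC = demand: 11.579 + 2.688x = 247.871 - 3.508x → x* = 38.1362.
The Pigouvian tax equals MEC at x*: 8.895 + 0.121×38.1362 = 13.5095.

tax = $13.509 per unit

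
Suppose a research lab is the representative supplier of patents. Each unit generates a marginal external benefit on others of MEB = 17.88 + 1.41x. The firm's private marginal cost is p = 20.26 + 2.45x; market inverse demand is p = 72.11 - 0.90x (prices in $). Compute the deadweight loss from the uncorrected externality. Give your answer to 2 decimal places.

Market equilibrium (private): 20.26 + 2.45x = 72.11 - 0.90x → x_m = 15.4776.
Social marginal cost = private MC − MEB = 2.38 + 1.04x.
Set SMC = demand: 2.38 + 1.04x = 72.11 - 0.90x → x* = 35.9433.
Between x* and x_m the wedge demand − SMC runs linearly from 0 to MEB(x_m), so the loss is a triangle.
DWL = ½ × 20.4657 × 39.7034 = 406.2789.

DWL = $406.28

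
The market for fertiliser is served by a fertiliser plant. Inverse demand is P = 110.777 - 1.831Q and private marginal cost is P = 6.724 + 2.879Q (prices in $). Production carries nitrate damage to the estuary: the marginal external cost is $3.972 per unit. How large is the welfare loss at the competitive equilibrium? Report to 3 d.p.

Market equilibrium (private): 6.724 + 2.879Q = 110.777 - 1.831Q → Q_m = 22.0919.
Social marginal cost = private MC + MEC = 10.696 + 2.879Q.
Set SMC = demand: 10.696 + 2.879Q = 110.777 - 1.831Q → Q* = 21.2486.
The loss is the area between SMC and demand from Q* to Q_m; with linear curves that's a triangle of height MEC(Q_m).
DWL = ½ × 0.8433 × 3.9720 = 1.6748.

DWL = $1.675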